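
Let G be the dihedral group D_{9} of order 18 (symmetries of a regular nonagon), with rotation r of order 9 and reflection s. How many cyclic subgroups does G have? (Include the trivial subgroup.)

Group the elements of G by the cyclic subgroup they generate; each cyclic subgroup of order d accounts for φ(d) elements.
Cyclic subgroups by order — order 1: 1; order 2: 9; order 3: 1; order 9: 1.
Total: 12.

12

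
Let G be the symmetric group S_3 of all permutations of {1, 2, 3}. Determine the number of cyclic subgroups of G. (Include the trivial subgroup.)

5

A cyclic subgroup of order d is generated by each of its φ(d) elements of order d, so the cyclic subgroups of order d number (#elements of order d)/φ(d).
Cyclic subgroups by order — order 1: 1; order 2: 3; order 3: 1.
Total: 5.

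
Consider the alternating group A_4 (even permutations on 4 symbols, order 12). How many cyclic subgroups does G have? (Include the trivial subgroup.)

Group the elements of G by the cyclic subgroup they generate; each cyclic subgroup of order d accounts for φ(d) elements.
Cyclic subgroups by order — order 1: 1; order 2: 3; order 3: 4.
Total: 8.

8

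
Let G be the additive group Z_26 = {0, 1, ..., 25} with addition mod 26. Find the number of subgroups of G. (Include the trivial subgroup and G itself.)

A cyclic group of order 26 has exactly one subgroup for each divisor of 26.
Divisors of 26: 1, 2, 13, 26.
So Z_26 has 4 subgroups.

4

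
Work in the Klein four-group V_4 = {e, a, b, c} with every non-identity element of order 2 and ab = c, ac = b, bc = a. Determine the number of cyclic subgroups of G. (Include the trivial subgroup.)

4

Group the elements of G by the cyclic subgroup they generate; each cyclic subgroup of order d accounts for φ(d) elements.
Cyclic subgroups by order — order 1: 1; order 2: 3.
Total: 4.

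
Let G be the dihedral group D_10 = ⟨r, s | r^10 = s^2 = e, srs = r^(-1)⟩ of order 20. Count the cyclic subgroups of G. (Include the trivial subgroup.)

14

Each element a generates a cyclic subgroup ⟨a⟩; distinct elements may generate the same one (a cyclic group of order d has φ(d) generators).
Cyclic subgroups by order — order 1: 1; order 2: 11; order 5: 1; order 10: 1.
Total: 14.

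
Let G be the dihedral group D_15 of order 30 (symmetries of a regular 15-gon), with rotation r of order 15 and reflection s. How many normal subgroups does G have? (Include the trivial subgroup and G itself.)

5

G has 28 subgroups. Checking conjugation-invariance by order — order 1: 1/1 normal; order 2: 0/15 normal; order 3: 1/1 normal; order 5: 1/1 normal; order 6: 0/5 normal; order 10: 0/3 normal; order 15: 1/1 normal; order 30: 1/1 normal.
Total normal subgroups: 5.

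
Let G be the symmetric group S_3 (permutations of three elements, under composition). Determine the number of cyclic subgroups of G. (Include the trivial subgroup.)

Group the elements of G by the cyclic subgroup they generate; each cyclic subgroup of order d accounts for φ(d) elements.
Cyclic subgroups by order — order 1: 1; order 2: 3; order 3: 1.
Total: 5.

5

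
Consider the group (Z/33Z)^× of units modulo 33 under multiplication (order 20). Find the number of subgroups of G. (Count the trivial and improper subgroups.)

|G| = 20, so by Lagrange every subgroup order divides 20. Divisors: 1, 2, 4, 5, 10, 20.
Subgroups by order — order 1: 1; order 2: 3; order 4: 1; order 5: 1; order 10: 3; order 20: 1.
Total: 1 + 3 + 1 + 1 + 3 + 1 = 10.

10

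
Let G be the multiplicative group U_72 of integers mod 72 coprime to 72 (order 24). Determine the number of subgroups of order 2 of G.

|G| = 24 and 2 | 24, so subgroups of order 2 are possible by Lagrange.
The subgroups of order 2 are: {1, 17}; {1, 19}; {1, 35}; {1, 37}; … (7 in all).
So G has 7 subgroups of order 2.

7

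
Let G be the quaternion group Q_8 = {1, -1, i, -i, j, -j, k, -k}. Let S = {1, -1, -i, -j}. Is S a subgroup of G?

No

-j ∈ S but its inverse j ∉ S, so S is not a subgroup.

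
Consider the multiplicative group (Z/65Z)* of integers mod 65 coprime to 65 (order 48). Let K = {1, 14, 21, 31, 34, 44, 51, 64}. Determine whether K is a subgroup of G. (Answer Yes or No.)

|K| = 8 divides |G| = 48, consistent with Lagrange.
K contains the identity, every element's inverse is in K, and K is closed under ·: it is a subgroup.

Yes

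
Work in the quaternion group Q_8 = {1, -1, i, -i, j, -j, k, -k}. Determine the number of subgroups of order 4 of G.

|G| = 8 and 4 | 8, so subgroups of order 4 are possible by Lagrange.
The subgroups of order 4 are: {1, -1, i, -i}; {1, -1, j, -j}; {1, -1, k, -k}.
So G has 3 subgroups of order 4.

3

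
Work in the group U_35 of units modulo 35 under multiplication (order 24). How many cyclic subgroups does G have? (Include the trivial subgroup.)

Group the elements of G by the cyclic subgroup they generate; each cyclic subgroup of order d accounts for φ(d) elements.
Cyclic subgroups by order — order 1: 1; order 2: 3; order 3: 1; order 4: 2; order 6: 3; order 12: 2.
Total: 12.

12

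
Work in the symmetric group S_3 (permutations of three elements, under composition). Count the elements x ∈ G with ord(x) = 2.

The elements of order 2 are: (2 3), (1 2), (1 3).
That's 3.

3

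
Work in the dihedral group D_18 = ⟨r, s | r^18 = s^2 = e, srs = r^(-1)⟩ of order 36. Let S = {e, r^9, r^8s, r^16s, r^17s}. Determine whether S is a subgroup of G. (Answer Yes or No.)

|S| = 5 does not divide |G| = 36, so by Lagrange S is not a subgroup.

No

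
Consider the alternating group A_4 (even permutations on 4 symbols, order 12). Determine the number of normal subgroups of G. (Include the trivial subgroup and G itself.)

3

G has 10 subgroups. Checking conjugation-invariance by order — order 1: 1/1 normal; order 2: 0/3 normal; order 3: 0/4 normal; order 4: 1/1 normal; order 12: 1/1 normal.
Total normal subgroups: 3.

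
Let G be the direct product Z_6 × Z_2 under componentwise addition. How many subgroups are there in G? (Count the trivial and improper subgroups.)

|G| = 12, so by Lagrange every subgroup order divides 12. Divisors: 1, 2, 3, 4, 6, 12.
Subgroups by order — order 1: 1; order 2: 3; order 3: 1; order 4: 1; order 6: 3; order 12: 1.
Total: 1 + 3 + 1 + 1 + 3 + 1 = 10.

10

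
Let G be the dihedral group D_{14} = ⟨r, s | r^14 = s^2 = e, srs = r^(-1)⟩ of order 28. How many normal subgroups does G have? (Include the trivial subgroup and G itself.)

G has 28 subgroups. Checking conjugation-invariance by order — order 1: 1/1 normal; order 2: 1/15 normal; order 4: 0/7 normal; order 7: 1/1 normal; order 14: 3/3 normal; order 28: 1/1 normal.
Total normal subgroups: 7.

7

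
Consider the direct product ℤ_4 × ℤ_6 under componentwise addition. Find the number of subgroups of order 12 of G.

|G| = 24 and 12 | 24, so subgroups of order 12 are possible by Lagrange.
The subgroups of order 12 are: {(0,0), (0,1), (0,2), (0,3), (0,4), (0,5), (2,0), (2,1), (2,2), (2,3), (2,4), (2,5)}; {(0,0), (0,2), (0,4), (1,0), (1,2), (1,4), (2,0), (2,2), (2,4), (3,0), (3,2), (3,4)}; {(0,0), (0,2), (0,4), (1,1), (1,3), (1,5), (2,0), (2,2), (2,4), (3,1), (3,3), (3,5)}.
So G has 3 subgroups of order 12.

3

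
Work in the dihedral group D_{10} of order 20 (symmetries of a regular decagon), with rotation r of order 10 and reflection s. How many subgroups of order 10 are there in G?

3

|G| = 20 and 10 | 20, so subgroups of order 10 are possible by Lagrange.
The subgroups of order 10 are: {e, r, r^2, r^3, r^4, r^5, r^6, r^7, r^8, r^9}; {e, r^2, r^4, r^6, r^8, s, r^2s, r^4s, r^6s, r^8s}; {e, r^2, r^4, r^6, r^8, rs, r^3s, r^5s, r^7s, r^9s}.
So G has 3 subgroups of order 10.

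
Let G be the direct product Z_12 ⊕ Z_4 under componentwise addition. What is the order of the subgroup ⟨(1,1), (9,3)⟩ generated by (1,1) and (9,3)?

24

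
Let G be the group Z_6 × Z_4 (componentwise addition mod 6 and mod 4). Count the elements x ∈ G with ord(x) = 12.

An element (a,b) has order lcm(ord(a), ord(b)); count pairs with lcm equal to 12.
Enumerating gives 8 such elements.

8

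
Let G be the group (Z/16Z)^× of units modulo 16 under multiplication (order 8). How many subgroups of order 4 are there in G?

|G| = 8 and 4 | 8, so subgroups of order 4 are possible by Lagrange.
The subgroups of order 4 are: {1, 3, 9, 11}; {1, 5, 9, 13}; {1, 7, 9, 15}.
So G has 3 subgroups of order 4.

3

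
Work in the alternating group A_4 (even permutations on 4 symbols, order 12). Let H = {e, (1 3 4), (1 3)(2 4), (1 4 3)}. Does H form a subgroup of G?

No

Closure fails: (1 4 3) ∘ (1 3)(2 4) = (2 3 4) ∉ H. So H is not a subgroup.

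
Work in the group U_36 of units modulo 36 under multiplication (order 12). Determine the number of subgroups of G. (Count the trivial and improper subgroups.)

10

|G| = 12, so by Lagrange every subgroup order divides 12. Divisors: 1, 2, 3, 4, 6, 12.
Subgroups by order — order 1: 1; order 2: 3; order 3: 1; order 4: 1; order 6: 3; order 12: 1.
Total: 1 + 3 + 1 + 1 + 3 + 1 = 10.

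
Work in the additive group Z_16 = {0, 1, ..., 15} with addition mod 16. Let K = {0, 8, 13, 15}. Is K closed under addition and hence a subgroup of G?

No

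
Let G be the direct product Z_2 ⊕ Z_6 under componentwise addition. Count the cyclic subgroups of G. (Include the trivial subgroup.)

8

Each element a generates a cyclic subgroup ⟨a⟩; distinct elements may generate the same one (a cyclic group of order d has φ(d) generators).
Cyclic subgroups by order — order 1: 1; order 2: 3; order 3: 1; order 6: 3.
Total: 8.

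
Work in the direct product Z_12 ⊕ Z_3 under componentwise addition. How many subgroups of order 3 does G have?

4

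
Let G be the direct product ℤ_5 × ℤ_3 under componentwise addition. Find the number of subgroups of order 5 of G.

|G| = 15 and 5 | 15, so subgroups of order 5 are possible by Lagrange.
The subgroups of order 5 are: {(0,0), (1,0), (2,0), (3,0), (4,0)}.
So G has 1 subgroup of order 5.

1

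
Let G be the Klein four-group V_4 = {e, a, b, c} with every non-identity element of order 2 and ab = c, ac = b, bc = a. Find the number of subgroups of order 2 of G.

3

|G| = 4 and 2 | 4, so subgroups of order 2 are possible by Lagrange.
The subgroups of order 2 are: {e, a}; {e, b}; {e, c}.
So G has 3 subgroups of order 2.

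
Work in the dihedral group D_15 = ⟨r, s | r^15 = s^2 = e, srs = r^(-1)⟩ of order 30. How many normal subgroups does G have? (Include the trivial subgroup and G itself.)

G has 28 subgroups. Checking conjugation-invariance by order — order 1: 1/1 normal; order 2: 0/15 normal; order 3: 1/1 normal; order 5: 1/1 normal; order 6: 0/5 normal; order 10: 0/3 normal; order 15: 1/1 normal; order 30: 1/1 normal.
Total normal subgroups: 5.

5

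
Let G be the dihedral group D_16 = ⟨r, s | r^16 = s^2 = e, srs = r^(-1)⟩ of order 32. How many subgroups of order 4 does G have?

9

|G| = 32 and 4 | 32, so subgroups of order 4 are possible by Lagrange.
The subgroups of order 4 are: {e, r^8, r^2s, r^10s}; {e, r^8, r^3s, r^11s}; {e, r^4, r^8, r^12}; {e, r^8, r^4s, r^12s}; … (9 in all).
So G has 9 subgroups of order 4.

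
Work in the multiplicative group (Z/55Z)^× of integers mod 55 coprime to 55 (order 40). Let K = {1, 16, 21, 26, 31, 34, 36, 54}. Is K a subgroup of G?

Closure fails: 34 · 36 = 14 ∉ K. So K is not a subgroup.

No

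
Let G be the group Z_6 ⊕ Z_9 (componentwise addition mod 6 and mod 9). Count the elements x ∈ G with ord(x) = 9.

18

An element (a,b) has order lcm(ord(a), ord(b)); count pairs with lcm equal to 9.
Enumerating gives 18 such elements.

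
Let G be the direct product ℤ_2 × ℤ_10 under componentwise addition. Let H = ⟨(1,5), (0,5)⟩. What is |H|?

|⟨(1,5)⟩| = 2 and |⟨(0,5)⟩| = 2, so |H| is a multiple of lcm(2, 2) = 2 and divides |G| = 20.
Closing under the operation: H = {(0,0), (0,5), (1,0), (1,5)}, so |H| = 4.

4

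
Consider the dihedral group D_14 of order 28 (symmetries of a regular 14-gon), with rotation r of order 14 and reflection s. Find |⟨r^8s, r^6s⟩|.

|⟨r^8s⟩| = 2 and |⟨r^6s⟩| = 2, so |H| is a multiple of lcm(2, 2) = 2 and divides |G| = 28.
Closing under the operation: H = {e, r^2, r^4, r^6, r^8, r^10, r^12, s, r^2s, r^4s, r^6s, r^8s, r^10s, r^12s}, so |H| = 14.

14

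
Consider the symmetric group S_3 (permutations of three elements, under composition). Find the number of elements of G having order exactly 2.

3

The elements of order 2 are: (2 3), (1 2), (1 3).
That's 3.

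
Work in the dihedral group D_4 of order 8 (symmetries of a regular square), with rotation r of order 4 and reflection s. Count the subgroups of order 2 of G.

|G| = 8 and 2 | 8, so subgroups of order 2 are possible by Lagrange.
The subgroups of order 2 are: {e, r^2}; {e, r^2s}; {e, r^3s}; {e, rs}; … (5 in all).
So G has 5 subgroups of order 2.

5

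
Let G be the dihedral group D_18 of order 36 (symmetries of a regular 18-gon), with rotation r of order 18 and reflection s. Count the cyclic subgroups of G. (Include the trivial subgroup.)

24

A cyclic subgroup of order d is generated by each of its φ(d) elements of order d, so the cyclic subgroups of order d number (#elements of order d)/φ(d).
Cyclic subgroups by order — order 1: 1; order 2: 19; order 3: 1; order 6: 1; order 9: 1; order 18: 1.
Total: 24.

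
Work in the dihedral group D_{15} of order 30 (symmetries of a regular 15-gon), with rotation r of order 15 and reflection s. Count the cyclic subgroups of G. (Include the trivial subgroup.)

A cyclic subgroup of order d is generated by each of its φ(d) elements of order d, so the cyclic subgroups of order d number (#elements of order d)/φ(d).
Cyclic subgroups by order — order 1: 1; order 2: 15; order 3: 1; order 5: 1; order 15: 1.
Total: 19.

19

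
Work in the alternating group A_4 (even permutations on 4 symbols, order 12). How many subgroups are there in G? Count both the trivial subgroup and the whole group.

10

|G| = 12, so by Lagrange every subgroup order divides 12. Divisors: 1, 2, 3, 4, 6, 12.
Subgroups by order — order 1: 1; order 2: 3; order 3: 4; order 4: 1; order 6: 0; order 12: 1.
Total: 1 + 3 + 4 + 1 + 0 + 1 = 10.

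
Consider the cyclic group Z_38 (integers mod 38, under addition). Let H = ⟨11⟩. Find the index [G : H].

1

|⟨11⟩| = 38 and |G| = 38.
By Lagrange, [G : H] = |G|/|H| = 38/38 = 1.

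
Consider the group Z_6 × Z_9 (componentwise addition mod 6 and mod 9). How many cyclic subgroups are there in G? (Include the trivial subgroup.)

16

A cyclic subgroup of order d is generated by each of its φ(d) elements of order d, so the cyclic subgroups of order d number (#elements of order d)/φ(d).
Cyclic subgroups by order — order 1: 1; order 2: 1; order 3: 4; order 6: 4; order 9: 3; order 18: 3.
Total: 16.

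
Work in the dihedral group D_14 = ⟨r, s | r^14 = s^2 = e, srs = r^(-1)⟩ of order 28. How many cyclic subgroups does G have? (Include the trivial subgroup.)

Group the elements of G by the cyclic subgroup they generate; each cyclic subgroup of order d accounts for φ(d) elements.
Cyclic subgroups by order — order 1: 1; order 2: 15; order 7: 1; order 14: 1.
Total: 18.

18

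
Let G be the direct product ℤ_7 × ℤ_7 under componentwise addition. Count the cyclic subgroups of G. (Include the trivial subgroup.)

Each element a generates a cyclic subgroup ⟨a⟩; distinct elements may generate the same one (a cyclic group of order d has φ(d) generators).
Cyclic subgroups by order — order 1: 1; order 7: 8.
Total: 9.

9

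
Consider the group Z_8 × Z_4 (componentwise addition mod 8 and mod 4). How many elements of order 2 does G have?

3

An element (a,b) has order lcm(ord(a), ord(b)); count pairs with lcm equal to 2.
Enumerating gives 3 such elements.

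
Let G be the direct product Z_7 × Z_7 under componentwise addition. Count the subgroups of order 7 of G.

8

|G| = 49 and 7 | 49, so subgroups of order 7 are possible by Lagrange.
The subgroups of order 7 are: {(0,0), (0,1), (0,2), (0,3), (0,4), (0,5), (0,6)}; {(0,0), (1,0), (2,0), (3,0), (4,0), (5,0), (6,0)}; {(0,0), (1,1), (2,2), (3,3), (4,4), (5,5), (6,6)}; {(0,0), (1,2), (2,4), (3,6), (4,1), (5,3), (6,5)}; … (8 in all).
So G has 8 subgroups of order 7.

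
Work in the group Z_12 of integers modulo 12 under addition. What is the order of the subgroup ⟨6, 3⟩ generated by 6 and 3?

|⟨6⟩| = 2 and |⟨3⟩| = 4, so |H| is a multiple of lcm(2, 4) = 4 and divides |G| = 12.
Closing under the operation: H = {0, 3, 6, 9}, so |H| = 4.

4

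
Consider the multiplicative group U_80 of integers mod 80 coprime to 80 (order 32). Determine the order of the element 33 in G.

Compute successive powers of 33 mod 80: 33, 49, 17, 1; 33^4 ≡ 1 (mod 80).
So |⟨33⟩| = 4.

4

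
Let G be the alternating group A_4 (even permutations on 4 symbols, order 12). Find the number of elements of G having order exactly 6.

No element of G has order 6 (even though 6 | 12).

0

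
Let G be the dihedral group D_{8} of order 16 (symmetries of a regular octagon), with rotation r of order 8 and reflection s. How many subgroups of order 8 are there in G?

3

|G| = 16 and 8 | 16, so subgroups of order 8 are possible by Lagrange.
The subgroups of order 8 are: {e, r, r^2, r^3, r^4, r^5, r^6, r^7}; {e, r^2, r^4, r^6, s, r^2s, r^4s, r^6s}; {e, r^2, r^4, r^6, rs, r^3s, r^5s, r^7s}.
So G has 3 subgroups of order 8.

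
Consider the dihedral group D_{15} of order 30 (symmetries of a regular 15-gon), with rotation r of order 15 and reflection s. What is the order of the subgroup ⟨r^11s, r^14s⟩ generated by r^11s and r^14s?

10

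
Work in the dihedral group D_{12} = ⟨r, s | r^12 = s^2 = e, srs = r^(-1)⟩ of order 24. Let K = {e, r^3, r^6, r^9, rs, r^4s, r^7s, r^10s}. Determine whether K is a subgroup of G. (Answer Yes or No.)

Yes

|K| = 8 divides |G| = 24, consistent with Lagrange.
K contains the identity, every element's inverse is in K, and K is closed under ·: it is a subgroup.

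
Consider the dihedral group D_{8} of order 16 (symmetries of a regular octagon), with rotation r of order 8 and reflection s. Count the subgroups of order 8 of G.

3

|G| = 16 and 8 | 16, so subgroups of order 8 are possible by Lagrange.
The subgroups of order 8 are: {e, r, r^2, r^3, r^4, r^5, r^6, r^7}; {e, r^2, r^4, r^6, s, r^2s, r^4s, r^6s}; {e, r^2, r^4, r^6, rs, r^3s, r^5s, r^7s}.
So G has 3 subgroups of order 8.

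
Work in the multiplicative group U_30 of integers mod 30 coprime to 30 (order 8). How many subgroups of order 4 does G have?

3

|G| = 8 and 4 | 8, so subgroups of order 4 are possible by Lagrange.
The subgroups of order 4 are: {1, 11, 19, 29}; {1, 7, 13, 19}; {1, 17, 19, 23}.
So G has 3 subgroups of order 4.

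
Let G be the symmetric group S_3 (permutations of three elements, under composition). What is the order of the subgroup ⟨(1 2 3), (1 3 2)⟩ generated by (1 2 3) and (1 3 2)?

|⟨(1 2 3)⟩| = 3 and |⟨(1 3 2)⟩| = 3, so |H| is a multiple of lcm(3, 3) = 3 and divides |G| = 6.
Closing under the operation: H = {e, (1 2 3), (1 3 2)}, so |H| = 3.

3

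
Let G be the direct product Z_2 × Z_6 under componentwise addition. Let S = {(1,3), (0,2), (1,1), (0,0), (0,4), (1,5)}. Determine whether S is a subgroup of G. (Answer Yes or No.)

|S| = 6 divides |G| = 12, consistent with Lagrange.
S contains the identity, every element's inverse is in S, and S is closed under +: it is a subgroup.
In fact S = ⟨(1,5)⟩.

Yes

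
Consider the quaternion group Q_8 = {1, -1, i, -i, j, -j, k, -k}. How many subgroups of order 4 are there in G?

|G| = 8 and 4 | 8, so subgroups of order 4 are possible by Lagrange.
The subgroups of order 4 are: {1, -1, i, -i}; {1, -1, j, -j}; {1, -1, k, -k}.
So G has 3 subgroups of order 4.

3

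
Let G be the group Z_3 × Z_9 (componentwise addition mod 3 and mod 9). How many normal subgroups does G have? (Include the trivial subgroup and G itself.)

10

G is abelian, so every subgroup is normal.
G has 10 subgroups in total, hence 10 normal subgroups.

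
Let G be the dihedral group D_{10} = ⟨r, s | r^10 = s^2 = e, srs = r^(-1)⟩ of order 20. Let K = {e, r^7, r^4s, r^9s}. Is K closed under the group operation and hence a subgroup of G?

No

r^7 ∈ K but its inverse r^3 ∉ K, so K is not a subgroup.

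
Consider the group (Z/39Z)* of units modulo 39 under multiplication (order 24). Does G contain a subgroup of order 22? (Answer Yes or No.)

22 does not divide |G| = 24, so by Lagrange no subgroup of order 22 exists.

No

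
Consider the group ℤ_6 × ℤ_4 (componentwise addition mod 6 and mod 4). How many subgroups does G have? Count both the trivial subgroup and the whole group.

16

|G| = 24, so by Lagrange every subgroup order divides 24. Divisors: 1, 2, 3, 4, 6, 8, 12, 24.
Subgroups by order — order 1: 1; order 2: 3; order 3: 1; order 4: 3; order 6: 3; order 8: 1; order 12: 3; order 24: 1.
Total: 1 + 3 + 1 + 3 + 3 + 1 + 3 + 1 = 16.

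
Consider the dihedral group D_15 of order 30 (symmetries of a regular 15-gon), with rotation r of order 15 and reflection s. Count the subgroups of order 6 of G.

5

|G| = 30 and 6 | 30, so subgroups of order 6 are possible by Lagrange.
The subgroups of order 6 are: {e, r^5, r^10, s, r^5s, r^10s}; {e, r^5, r^10, rs, r^6s, r^11s}; {e, r^5, r^10, r^2s, r^7s, r^12s}; {e, r^5, r^10, r^3s, r^8s, r^13s}; … (5 in all).
So G has 5 subgroups of order 6.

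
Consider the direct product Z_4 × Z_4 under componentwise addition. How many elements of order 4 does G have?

An element (a,b) has order lcm(ord(a), ord(b)); count pairs with lcm equal to 4.
Enumerating gives 12 such elements.

12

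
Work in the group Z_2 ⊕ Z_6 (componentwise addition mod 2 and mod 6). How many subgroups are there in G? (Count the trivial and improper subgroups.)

|G| = 12, so by Lagrange every subgroup order divides 12. Divisors: 1, 2, 3, 4, 6, 12.
Subgroups by order — order 1: 1; order 2: 3; order 3: 1; order 4: 1; order 6: 3; order 12: 1.
Total: 1 + 3 + 1 + 1 + 3 + 1 = 10.

10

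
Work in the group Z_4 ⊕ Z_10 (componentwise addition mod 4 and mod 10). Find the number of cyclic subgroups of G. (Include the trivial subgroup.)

12

A cyclic subgroup of order d is generated by each of its φ(d) elements of order d, so the cyclic subgroups of order d number (#elements of order d)/φ(d).
Cyclic subgroups by order — order 1: 1; order 2: 3; order 4: 2; order 5: 1; order 10: 3; order 20: 2.
Total: 12.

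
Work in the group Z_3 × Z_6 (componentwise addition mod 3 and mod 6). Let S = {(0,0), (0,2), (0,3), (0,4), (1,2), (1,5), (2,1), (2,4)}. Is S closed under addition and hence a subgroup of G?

|S| = 8 does not divide |G| = 18, so by Lagrange S is not a subgroup.

No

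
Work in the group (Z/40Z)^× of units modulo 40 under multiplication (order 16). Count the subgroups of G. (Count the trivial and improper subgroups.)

|G| = 16, so by Lagrange every subgroup order divides 16. Divisors: 1, 2, 4, 8, 16.
Subgroups by order — order 1: 1; order 2: 7; order 4: 11; order 8: 7; order 16: 1.
Total: 1 + 7 + 11 + 7 + 1 = 27.

27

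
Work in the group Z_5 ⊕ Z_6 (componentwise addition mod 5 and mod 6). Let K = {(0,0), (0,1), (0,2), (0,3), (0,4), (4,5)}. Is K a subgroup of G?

No

(0,1) ∈ K but its inverse (0,5) ∉ K, so K is not a subgroup.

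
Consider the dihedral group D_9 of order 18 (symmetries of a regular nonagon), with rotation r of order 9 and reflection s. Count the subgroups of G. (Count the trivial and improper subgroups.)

|G| = 18, so by Lagrange every subgroup order divides 18. Divisors: 1, 2, 3, 6, 9, 18.
Subgroups by order — order 1: 1; order 2: 9; order 3: 1; order 6: 3; order 9: 1; order 18: 1.
Total: 1 + 9 + 1 + 3 + 1 + 1 = 16.

16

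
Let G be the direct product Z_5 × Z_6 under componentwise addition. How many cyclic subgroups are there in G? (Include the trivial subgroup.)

A cyclic subgroup of order d is generated by each of its φ(d) elements of order d, so the cyclic subgroups of order d number (#elements of order d)/φ(d).
Cyclic subgroups by order — order 1: 1; order 2: 1; order 3: 1; order 5: 1; order 6: 1; order 10: 1; order 15: 1; order 30: 1.
Total: 8.

8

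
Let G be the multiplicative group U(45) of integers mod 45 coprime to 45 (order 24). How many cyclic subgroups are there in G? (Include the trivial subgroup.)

Each element a generates a cyclic subgroup ⟨a⟩; distinct elements may generate the same one (a cyclic group of order d has φ(d) generators).
Cyclic subgroups by order — order 1: 1; order 2: 3; order 3: 1; order 4: 2; order 6: 3; order 12: 2.
Total: 12.

12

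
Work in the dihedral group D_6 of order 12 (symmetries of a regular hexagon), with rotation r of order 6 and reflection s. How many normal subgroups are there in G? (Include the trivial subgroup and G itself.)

7

G has 16 subgroups. Checking conjugation-invariance by order — order 1: 1/1 normal; order 2: 1/7 normal; order 3: 1/1 normal; order 4: 0/3 normal; order 6: 3/3 normal; order 12: 1/1 normal.
Total normal subgroups: 7.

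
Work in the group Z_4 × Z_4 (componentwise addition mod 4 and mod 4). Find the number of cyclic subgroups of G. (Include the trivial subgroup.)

10

A cyclic subgroup of order d is generated by each of its φ(d) elements of order d, so the cyclic subgroups of order d number (#elements of order d)/φ(d).
Cyclic subgroups by order — order 1: 1; order 2: 3; order 4: 6.
Total: 10.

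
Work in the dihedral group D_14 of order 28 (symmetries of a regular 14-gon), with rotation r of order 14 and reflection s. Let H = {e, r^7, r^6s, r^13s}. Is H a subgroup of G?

Yes

|H| = 4 divides |G| = 28, consistent with Lagrange.
H contains the identity, every element's inverse is in H, and H is closed under ·: it is a subgroup.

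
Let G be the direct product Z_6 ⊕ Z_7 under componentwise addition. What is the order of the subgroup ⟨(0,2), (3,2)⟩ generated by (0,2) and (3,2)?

|⟨(0,2)⟩| = 7 and |⟨(3,2)⟩| = 14, so |H| is a multiple of lcm(7, 14) = 14 and divides |G| = 42.
Closing under the operation: H = {(0,0), (0,1), (0,2), (0,3), (0,4), (0,5), (0,6), (3,0), (3,1), (3,2), (3,3), (3,4), (3,5), (3,6)}, so |H| = 14.

14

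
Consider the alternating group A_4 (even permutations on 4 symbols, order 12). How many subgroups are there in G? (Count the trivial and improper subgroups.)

10

|G| = 12, so by Lagrange every subgroup order divides 12. Divisors: 1, 2, 3, 4, 6, 12.
Subgroups by order — order 1: 1; order 2: 3; order 3: 4; order 4: 1; order 6: 0; order 12: 1.
Total: 1 + 3 + 4 + 1 + 0 + 1 = 10.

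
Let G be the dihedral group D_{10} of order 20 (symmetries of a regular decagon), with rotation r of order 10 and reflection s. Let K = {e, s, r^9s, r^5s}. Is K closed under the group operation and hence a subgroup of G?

Closure fails: s · r^5s = r^5 ∉ K. So K is not a subgroup.

No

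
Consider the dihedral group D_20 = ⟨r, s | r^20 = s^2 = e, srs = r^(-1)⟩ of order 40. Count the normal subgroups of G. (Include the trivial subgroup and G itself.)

9

G has 48 subgroups. Checking conjugation-invariance by order — order 1: 1/1 normal; order 2: 1/21 normal; order 4: 1/11 normal; order 5: 1/1 normal; order 8: 0/5 normal; order 10: 1/5 normal; order 20: 3/3 normal; order 40: 1/1 normal.
Total normal subgroups: 9.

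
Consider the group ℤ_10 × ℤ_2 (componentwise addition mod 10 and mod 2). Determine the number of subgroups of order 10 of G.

|G| = 20 and 10 | 20, so subgroups of order 10 are possible by Lagrange.
The subgroups of order 10 are: {(0,0), (0,1), (2,0), (2,1), (4,0), (4,1), (6,0), (6,1), (8,0), (8,1)}; {(0,0), (1,0), (2,0), (3,0), (4,0), (5,0), (6,0), (7,0), (8,0), (9,0)}; {(0,0), (1,1), (2,0), (3,1), (4,0), (5,1), (6,0), (7,1), (8,0), (9,1)}.
So G has 3 subgroups of order 10.

3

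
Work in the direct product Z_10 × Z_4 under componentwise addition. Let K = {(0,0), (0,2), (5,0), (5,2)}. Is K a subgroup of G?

Yes

|K| = 4 divides |G| = 40, consistent with Lagrange.
K contains the identity, every element's inverse is in K, and K is closed under +: it is a subgroup.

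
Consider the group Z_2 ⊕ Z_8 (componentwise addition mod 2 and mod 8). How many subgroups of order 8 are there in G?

|G| = 16 and 8 | 16, so subgroups of order 8 are possible by Lagrange.
The subgroups of order 8 are: {(0,0), (0,1), (0,2), (0,3), (0,4), (0,5), (0,6), (0,7)}; {(0,0), (0,2), (0,4), (0,6), (1,0), (1,2), (1,4), (1,6)}; {(0,0), (0,2), (0,4), (0,6), (1,1), (1,3), (1,5), (1,7)}.
So G has 3 subgroups of order 8.

3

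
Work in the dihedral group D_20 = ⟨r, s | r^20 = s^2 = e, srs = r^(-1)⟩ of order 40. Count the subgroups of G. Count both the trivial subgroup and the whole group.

|G| = 40, so by Lagrange every subgroup order divides 40. Divisors: 1, 2, 4, 5, 8, 10, 20, 40.
Subgroups by order — order 1: 1; order 2: 21; order 4: 11; order 5: 1; order 8: 5; order 10: 5; order 20: 3; order 40: 1.
Total: 1 + 21 + 11 + 1 + 5 + 5 + 3 + 1 = 48.

48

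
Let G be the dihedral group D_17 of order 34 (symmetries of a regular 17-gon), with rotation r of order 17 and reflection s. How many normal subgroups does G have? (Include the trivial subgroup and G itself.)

3

G has 20 subgroups. Checking conjugation-invariance by order — order 1: 1/1 normal; order 2: 0/17 normal; order 17: 1/1 normal; order 34: 1/1 normal.
Total normal subgroups: 3.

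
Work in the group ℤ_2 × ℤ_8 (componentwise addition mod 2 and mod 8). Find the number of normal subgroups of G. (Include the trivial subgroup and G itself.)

G is abelian, so every subgroup is normal.
G has 11 subgroups in total, hence 11 normal subgroups.

11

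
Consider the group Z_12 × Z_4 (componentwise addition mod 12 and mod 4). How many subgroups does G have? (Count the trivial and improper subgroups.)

30

|G| = 48, so by Lagrange every subgroup order divides 48. Divisors: 1, 2, 3, 4, 6, 8, 12, 16, 24, 48.
Subgroups by order — order 1: 1; order 2: 3; order 3: 1; order 4: 7; order 6: 3; order 8: 3; order 12: 7; order 16: 1; order 24: 3; order 48: 1.
Total: 1 + 3 + 1 + 7 + 3 + 3 + 7 + 1 + 3 + 1 = 30.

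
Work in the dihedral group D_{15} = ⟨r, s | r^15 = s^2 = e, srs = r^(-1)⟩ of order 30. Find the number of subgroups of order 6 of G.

5

|G| = 30 and 6 | 30, so subgroups of order 6 are possible by Lagrange.
The subgroups of order 6 are: {e, r^5, r^10, s, r^5s, r^10s}; {e, r^5, r^10, rs, r^6s, r^11s}; {e, r^5, r^10, r^2s, r^7s, r^12s}; {e, r^5, r^10, r^3s, r^8s, r^13s}; … (5 in all).
So G has 5 subgroups of order 6.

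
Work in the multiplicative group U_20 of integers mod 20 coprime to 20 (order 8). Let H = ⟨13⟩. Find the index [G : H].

|⟨13⟩| = 4 and |G| = 8.
By Lagrange, [G : H] = |G|/|H| = 8/4 = 2.

2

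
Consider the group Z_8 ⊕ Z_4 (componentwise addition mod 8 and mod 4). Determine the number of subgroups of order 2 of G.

|G| = 32 and 2 | 32, so subgroups of order 2 are possible by Lagrange.
The subgroups of order 2 are: {(0,0), (0,2)}; {(0,0), (4,0)}; {(0,0), (4,2)}.
So G has 3 subgroups of order 2.

3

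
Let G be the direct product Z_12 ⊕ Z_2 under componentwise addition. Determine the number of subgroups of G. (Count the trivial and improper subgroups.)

16

|G| = 24, so by Lagrange every subgroup order divides 24. Divisors: 1, 2, 3, 4, 6, 8, 12, 24.
Subgroups by order — order 1: 1; order 2: 3; order 3: 1; order 4: 3; order 6: 3; order 8: 1; order 12: 3; order 24: 1.
Total: 1 + 3 + 1 + 3 + 3 + 1 + 3 + 1 = 16.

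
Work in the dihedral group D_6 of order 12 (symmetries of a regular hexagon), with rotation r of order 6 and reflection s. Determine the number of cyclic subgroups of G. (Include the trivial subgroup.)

10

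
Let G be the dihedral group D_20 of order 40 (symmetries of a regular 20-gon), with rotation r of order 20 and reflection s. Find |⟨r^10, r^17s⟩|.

4

|⟨r^10⟩| = 2 and |⟨r^17s⟩| = 2, so |H| is a multiple of lcm(2, 2) = 2 and divides |G| = 40.
Closing under the operation: H = {e, r^10, r^7s, r^17s}, so |H| = 4.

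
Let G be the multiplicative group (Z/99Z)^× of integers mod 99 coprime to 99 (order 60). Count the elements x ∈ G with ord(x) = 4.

0

No element of G has order 4 (even though 4 | 60).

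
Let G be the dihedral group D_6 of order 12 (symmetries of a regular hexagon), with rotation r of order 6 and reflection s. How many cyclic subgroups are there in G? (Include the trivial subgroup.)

A cyclic subgroup of order d is generated by each of its φ(d) elements of order d, so the cyclic subgroups of order d number (#elements of order d)/φ(d).
Cyclic subgroups by order — order 1: 1; order 2: 7; order 3: 1; order 6: 1.
Total: 10.

10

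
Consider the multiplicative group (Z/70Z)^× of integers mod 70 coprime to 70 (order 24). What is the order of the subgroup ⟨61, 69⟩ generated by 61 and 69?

12

|⟨61⟩| = 6 and |⟨69⟩| = 2, so |H| is a multiple of lcm(6, 2) = 6 and divides |G| = 24.
Closing under the operation: H = {1, 9, 11, 19, 29, 31, 39, 41, 51, 59, 61, 69}, so |H| = 12.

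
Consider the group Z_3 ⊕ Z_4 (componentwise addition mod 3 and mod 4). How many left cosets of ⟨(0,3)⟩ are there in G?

3

|⟨(0,3)⟩| = 4 and |G| = 12.
By Lagrange, [G : H] = |G|/|H| = 12/4 = 3.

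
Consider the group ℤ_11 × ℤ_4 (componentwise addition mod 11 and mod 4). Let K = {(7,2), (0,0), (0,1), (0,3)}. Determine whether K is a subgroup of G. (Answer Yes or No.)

(7,2) ∈ K but its inverse (4,2) ∉ K, so K is not a subgroup.

No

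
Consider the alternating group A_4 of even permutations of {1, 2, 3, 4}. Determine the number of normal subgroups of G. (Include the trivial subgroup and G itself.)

G has 10 subgroups. Checking conjugation-invariance by order — order 1: 1/1 normal; order 2: 0/3 normal; order 3: 0/4 normal; order 4: 1/1 normal; order 12: 1/1 normal.
Total normal subgroups: 3.

3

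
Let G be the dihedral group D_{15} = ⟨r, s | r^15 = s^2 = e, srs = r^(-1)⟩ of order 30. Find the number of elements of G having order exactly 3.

2

The elements of order 3 are: r^5, r^10.
That's 2.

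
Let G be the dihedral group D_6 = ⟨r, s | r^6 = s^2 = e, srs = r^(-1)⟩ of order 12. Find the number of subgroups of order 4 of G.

3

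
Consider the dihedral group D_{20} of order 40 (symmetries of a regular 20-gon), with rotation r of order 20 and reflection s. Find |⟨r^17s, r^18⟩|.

20

|⟨r^17s⟩| = 2 and |⟨r^18⟩| = 10, so |H| is a multiple of lcm(2, 10) = 10 and divides |G| = 40.
Closing under the operation: H = {e, r^2, r^4, r^6, r^8, r^10, r^12, r^14, r^16, r^18, rs, r^3s, r^5s, r^7s, r^9s, r^11s, r^13s, r^15s, r^17s, r^19s}, so |H| = 20.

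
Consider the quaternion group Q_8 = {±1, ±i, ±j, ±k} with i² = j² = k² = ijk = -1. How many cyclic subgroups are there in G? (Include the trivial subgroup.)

5

Each element a generates a cyclic subgroup ⟨a⟩; distinct elements may generate the same one (a cyclic group of order d has φ(d) generators).
Cyclic subgroups by order — order 1: 1; order 2: 1; order 4: 3.
Total: 5.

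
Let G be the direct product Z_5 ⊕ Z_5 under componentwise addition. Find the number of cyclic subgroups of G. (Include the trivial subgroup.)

7

A cyclic subgroup of order d is generated by each of its φ(d) elements of order d, so the cyclic subgroups of order d number (#elements of order d)/φ(d).
Cyclic subgroups by order — order 1: 1; order 5: 6.
Total: 7.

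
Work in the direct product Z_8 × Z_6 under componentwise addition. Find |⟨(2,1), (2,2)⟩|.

|⟨(2,1)⟩| = 12 and |⟨(2,2)⟩| = 12, so |H| is a multiple of lcm(12, 12) = 12 and divides |G| = 48.
Closing under the operation: H = {(0,0), (0,1), (0,2), (0,3), (0,4), (0,5), (2,0), (2,1), (2,2), (2,3), (2,4), (2,5), (4,0), (4,1), (4,2), (4,3), (4,4), (4,5), (6,0), (6,1), (6,2), (6,3), (6,4), (6,5)}, so |H| = 24.

24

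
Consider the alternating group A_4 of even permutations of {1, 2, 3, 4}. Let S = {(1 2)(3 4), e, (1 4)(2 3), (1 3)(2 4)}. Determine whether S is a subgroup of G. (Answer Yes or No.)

|S| = 4 divides |G| = 12, consistent with Lagrange.
S contains the identity, every element's inverse is in S, and S is closed under ∘: it is a subgroup.

Yes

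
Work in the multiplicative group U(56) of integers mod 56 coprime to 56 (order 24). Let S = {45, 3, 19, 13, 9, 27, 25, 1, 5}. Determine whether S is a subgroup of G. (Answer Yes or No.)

|S| = 9 does not divide |G| = 24, so by Lagrange S is not a subgroup.

No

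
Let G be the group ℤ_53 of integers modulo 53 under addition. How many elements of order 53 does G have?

52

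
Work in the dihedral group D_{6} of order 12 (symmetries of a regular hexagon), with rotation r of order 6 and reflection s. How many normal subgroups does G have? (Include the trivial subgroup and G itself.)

7

G has 16 subgroups. Checking conjugation-invariance by order — order 1: 1/1 normal; order 2: 1/7 normal; order 3: 1/1 normal; order 4: 0/3 normal; order 6: 3/3 normal; order 12: 1/1 normal.
Total normal subgroups: 7.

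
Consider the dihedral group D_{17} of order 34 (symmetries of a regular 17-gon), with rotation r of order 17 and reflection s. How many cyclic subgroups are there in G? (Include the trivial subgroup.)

19

Each element a generates a cyclic subgroup ⟨a⟩; distinct elements may generate the same one (a cyclic group of order d has φ(d) generators).
Cyclic subgroups by order — order 1: 1; order 2: 17; order 17: 1.
Total: 19.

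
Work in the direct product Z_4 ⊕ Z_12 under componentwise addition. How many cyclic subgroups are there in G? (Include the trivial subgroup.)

Group the elements of G by the cyclic subgroup they generate; each cyclic subgroup of order d accounts for φ(d) elements.
Cyclic subgroups by order — order 1: 1; order 2: 3; order 3: 1; order 4: 6; order 6: 3; order 12: 6.
Total: 20.

20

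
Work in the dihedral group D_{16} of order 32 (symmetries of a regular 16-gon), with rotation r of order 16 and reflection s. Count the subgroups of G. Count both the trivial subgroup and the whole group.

|G| = 32, so by Lagrange every subgroup order divides 32. Divisors: 1, 2, 4, 8, 16, 32.
Subgroups by order — order 1: 1; order 2: 17; order 4: 9; order 8: 5; order 16: 3; order 32: 1.
Total: 1 + 17 + 9 + 5 + 3 + 1 = 36.

36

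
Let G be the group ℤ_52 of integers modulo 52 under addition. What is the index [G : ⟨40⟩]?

|⟨40⟩| = 13 and |G| = 52.
By Lagrange, [G : H] = |G|/|H| = 52/13 = 4.

4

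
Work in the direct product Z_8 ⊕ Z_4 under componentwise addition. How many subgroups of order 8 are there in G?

|G| = 32 and 8 | 32, so subgroups of order 8 are possible by Lagrange.
The subgroups of order 8 are: {(0,0), (0,1), (0,2), (0,3), (4,0), (4,1), (4,2), (4,3)}; {(0,0), (0,2), (2,0), (2,2), (4,0), (4,2), (6,0), (6,2)}; {(0,0), (0,2), (2,1), (2,3), (4,0), (4,2), (6,1), (6,3)}; {(0,0), (1,0), (2,0), (3,0), (4,0), (5,0), (6,0), (7,0)}; … (7 in all).
So G has 7 subgroups of order 8.

7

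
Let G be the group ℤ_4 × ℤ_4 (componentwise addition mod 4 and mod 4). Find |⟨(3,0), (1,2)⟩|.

8

|⟨(3,0)⟩| = 4 and |⟨(1,2)⟩| = 4, so |H| is a multiple of lcm(4, 4) = 4 and divides |G| = 16.
Closing under the operation: H = {(0,0), (0,2), (1,0), (1,2), (2,0), (2,2), (3,0), (3,2)}, so |H| = 8.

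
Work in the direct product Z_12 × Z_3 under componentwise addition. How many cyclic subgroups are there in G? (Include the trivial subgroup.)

Each element a generates a cyclic subgroup ⟨a⟩; distinct elements may generate the same one (a cyclic group of order d has φ(d) generators).
Cyclic subgroups by order — order 1: 1; order 2: 1; order 3: 4; order 4: 1; order 6: 4; order 12: 4.
Total: 15.

15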